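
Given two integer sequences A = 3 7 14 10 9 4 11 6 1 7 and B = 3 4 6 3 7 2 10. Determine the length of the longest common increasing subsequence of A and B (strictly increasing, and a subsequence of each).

4

For each value that appears in both, track the longest common increasing run ending there.
The best achievable length is 4; one witness is 3, 4, 6, 7 (A-positions 1,6,8,10, B-positions 1,2,3,5).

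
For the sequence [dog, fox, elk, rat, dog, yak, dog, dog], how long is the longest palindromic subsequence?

5

One longest palindromic subsequence is dog dog yak dog dog (positions 1,5,6,7,8); it reads the same forward and backward, and the interval DP gives dp[1][8] = 5.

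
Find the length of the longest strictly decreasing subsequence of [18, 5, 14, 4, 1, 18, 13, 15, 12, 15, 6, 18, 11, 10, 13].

Let dp[i] be the longest decreasing subsequence ending at position i. Then dp = [1, 2, 2, 3, 4, 1, 3, 2, 4, 2, 5, 1, 5, 6, 3].
The maximum is 6; one witness is 18, 14, 13, 12, 11, 10 at positions 1,3,7,9,13,14.

6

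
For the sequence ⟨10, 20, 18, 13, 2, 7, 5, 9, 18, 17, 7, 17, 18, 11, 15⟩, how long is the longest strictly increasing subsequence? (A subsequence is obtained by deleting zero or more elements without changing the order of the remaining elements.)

5

One longest increasing subsequence is 2, 7, 9, 17, 18 (positions 5,6,8,10,13), of length 5; no longer one exists.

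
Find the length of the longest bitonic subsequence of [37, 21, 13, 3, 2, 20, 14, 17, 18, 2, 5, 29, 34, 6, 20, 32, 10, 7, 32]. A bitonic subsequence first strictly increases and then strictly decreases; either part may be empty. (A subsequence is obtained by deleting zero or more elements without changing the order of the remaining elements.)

9

One longest bitonic subsequence is 13, 14, 17, 18, 29, 34, 32, 10, 7 (positions 3,7,8,9,12,13,16,17,18): it rises to 34 then falls. Length 9 is optimal.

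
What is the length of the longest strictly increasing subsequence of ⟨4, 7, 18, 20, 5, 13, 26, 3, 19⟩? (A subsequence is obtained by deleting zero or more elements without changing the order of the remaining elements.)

5

Scanning left to right, the best length ending at each element is: 4→1, 7→2, 18→3, 20→4, 5→2, 13→3, 26→5, 3→1, 19→4.
So the longest increasing subsequence has length 5, e.g. 4, 7, 18, 20, 26.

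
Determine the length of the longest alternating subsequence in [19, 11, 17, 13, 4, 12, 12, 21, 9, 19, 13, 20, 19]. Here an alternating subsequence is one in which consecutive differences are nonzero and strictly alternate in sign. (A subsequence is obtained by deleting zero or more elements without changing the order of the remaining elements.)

A longest alternating subsequence is 19, 11, 17, 4, 12, 9, 19, 13, 20, 19 (positions 1,2,3,5,6,9,10,11,12,13); its 9 consecutive differences strictly alternate in sign, and length 10 is optimal.

10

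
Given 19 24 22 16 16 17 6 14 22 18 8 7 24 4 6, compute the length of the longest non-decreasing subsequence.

5

One longest non-decreasing subsequence is 16, 16, 17, 22, 24 (positions 4,5,6,9,13), of length 5; no longer one exists.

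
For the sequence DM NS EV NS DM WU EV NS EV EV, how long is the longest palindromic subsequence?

One longest palindromic subsequence is EV EV NS EV EV (positions 3,7,8,9,10); it reads the same forward and backward, and the interval DP gives dp[1][10] = 5.

5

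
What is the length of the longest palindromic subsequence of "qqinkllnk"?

Using dp[i][j] = 2 + dp[i+1][j−1] if the ends match, else max(dp[i+1][j], dp[i][j−1]):
dp[1][9] = 4. A witness is kllk at positions 5,6,7,9.

4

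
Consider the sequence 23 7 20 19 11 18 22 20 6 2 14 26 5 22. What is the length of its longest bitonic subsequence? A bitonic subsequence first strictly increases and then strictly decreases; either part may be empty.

7

One longest bitonic subsequence is 7, 11, 18, 22, 20, 14, 5 (positions 2,5,6,7,8,11,13): it rises to 22 then falls. Length 7 is optimal.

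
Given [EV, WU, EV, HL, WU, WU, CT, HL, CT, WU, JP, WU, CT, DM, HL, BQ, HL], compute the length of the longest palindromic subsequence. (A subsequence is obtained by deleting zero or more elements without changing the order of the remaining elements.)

One longest palindromic subsequence is HL HL CT WU JP WU CT HL HL (positions 4,8,9,10,11,12,13,15,17); it reads the same forward and backward, and the interval DP gives dp[1][17] = 9.

9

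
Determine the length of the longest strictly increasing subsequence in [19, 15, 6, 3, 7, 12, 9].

3

Scanning left to right, the best length ending at each element is: 19→1, 15→1, 6→1, 3→1, 7→2, 12→3, 9→3.
So the longest increasing subsequence has length 3, e.g. 6, 7, 12.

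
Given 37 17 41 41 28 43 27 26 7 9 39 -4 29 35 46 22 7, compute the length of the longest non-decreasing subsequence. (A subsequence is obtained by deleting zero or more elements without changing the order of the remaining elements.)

5

Let dp[i] be the longest non-decreasing subsequence ending at position i. Then dp = [1, 1, 2, 3, 2, 4, 2, 2, 1, 2, 3, 1, 3, 4, 5, 3, 2].
The maximum is 5; one witness is 37, 41, 41, 43, 46 at positions 1,3,4,6,15.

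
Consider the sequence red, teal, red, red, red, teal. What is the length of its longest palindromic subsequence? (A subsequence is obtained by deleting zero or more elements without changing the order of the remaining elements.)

5

Using dp[i][j] = 2 + dp[i+1][j−1] if the ends match, else max(dp[i+1][j], dp[i][j−1]):
dp[1][6] = 5. A witness is teal red red red teal at positions 2,3,4,5,6.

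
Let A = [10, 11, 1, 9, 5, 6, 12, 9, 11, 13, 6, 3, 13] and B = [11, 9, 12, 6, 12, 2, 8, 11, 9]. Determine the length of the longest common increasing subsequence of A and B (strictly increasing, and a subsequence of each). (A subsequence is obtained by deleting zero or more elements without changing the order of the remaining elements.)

2

A longest common strictly increasing subsequence is 11, 12 (length 2); it appears in order in both A and B, and no longer such subsequence exists.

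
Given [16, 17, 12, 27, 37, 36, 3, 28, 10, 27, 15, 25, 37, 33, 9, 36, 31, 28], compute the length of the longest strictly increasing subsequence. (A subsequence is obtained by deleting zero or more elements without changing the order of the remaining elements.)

6

Scanning left to right, the best length ending at each element is: 16→1, 17→2, 12→1, 27→3, 37→4, 36→4, 3→1, 28→4, 10→2, 27→3, 15→3, 25→4, 37→5, 33→5, 9→2, 36→6, 31→5, 28→5.
So the longest increasing subsequence has length 6, e.g. 16, 17, 27, 28, 33, 36.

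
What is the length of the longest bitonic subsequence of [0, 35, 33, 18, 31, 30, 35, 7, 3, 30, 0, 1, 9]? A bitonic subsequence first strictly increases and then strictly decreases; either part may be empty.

8

One longest bitonic subsequence is 0, 35, 33, 31, 30, 7, 3, 1 (positions 1,2,3,5,6,8,9,12): it rises to 35 then falls. Length 8 is optimal.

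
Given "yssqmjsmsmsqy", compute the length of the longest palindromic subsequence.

One longest palindromic subsequence is yqsmsmsqy (positions 1,4,7,8,9,10,11,12,13); it reads the same forward and backward, and the interval DP gives dp[1][13] = 9.

9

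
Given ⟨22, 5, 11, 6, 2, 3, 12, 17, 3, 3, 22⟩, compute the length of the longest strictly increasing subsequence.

5

Let dp[i] be the longest increasing subsequence ending at position i. Then dp = [1, 1, 2, 2, 1, 2, 3, 4, 2, 2, 5].
The maximum is 5; one witness is 5, 11, 12, 17, 22 at positions 2,3,7,8,11.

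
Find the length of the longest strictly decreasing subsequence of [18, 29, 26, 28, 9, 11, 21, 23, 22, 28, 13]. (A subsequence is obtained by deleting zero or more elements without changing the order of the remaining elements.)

Let dp[i] be the longest decreasing subsequence ending at position i. Then dp = [1, 1, 2, 2, 3, 3, 3, 3, 4, 2, 5].
The maximum is 5; one witness is 29, 26, 23, 22, 13 at positions 2,3,8,9,11.

5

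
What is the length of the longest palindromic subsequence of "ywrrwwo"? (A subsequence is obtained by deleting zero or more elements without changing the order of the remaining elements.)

One longest palindromic subsequence is wrrw (positions 2,3,4,6); it reads the same forward and backward, and the interval DP gives dp[1][7] = 4.

4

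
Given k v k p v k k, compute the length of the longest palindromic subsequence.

Using dp[i][j] = 2 + dp[i+1][j−1] if the ends match, else max(dp[i+1][j], dp[i][j−1]):
dp[1][7] = 5. A witness is kkvkk at positions 1,3,5,6,7.

5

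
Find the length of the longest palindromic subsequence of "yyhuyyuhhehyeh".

8

One longest palindromic subsequence is yhuyyuhy (positions 2,3,4,5,6,7,11,12); it reads the same forward and backward, and the interval DP gives dp[1][14] = 8.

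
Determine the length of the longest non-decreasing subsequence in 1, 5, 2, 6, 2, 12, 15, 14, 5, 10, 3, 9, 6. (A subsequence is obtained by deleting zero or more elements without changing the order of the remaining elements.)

5

One longest non-decreasing subsequence is 1, 5, 6, 12, 15 (positions 1,2,4,6,7), of length 5; no longer one exists.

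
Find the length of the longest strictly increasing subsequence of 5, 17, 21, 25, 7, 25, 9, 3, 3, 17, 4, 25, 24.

5

One longest increasing subsequence is 5, 7, 9, 17, 25 (positions 1,5,7,10,12), of length 5; no longer one exists.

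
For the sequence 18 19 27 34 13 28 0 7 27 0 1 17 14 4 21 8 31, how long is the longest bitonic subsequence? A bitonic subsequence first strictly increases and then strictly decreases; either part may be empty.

Let inc[i] be the LIS ending at i and dec[i] the longest strictly decreasing subsequence starting at i. inc = [1, 2, 3, 4, 1, 4, 1, 2, 3, 1, 2, 3, 3, 3, 4, 4, 5], dec = [4, 4, 4, 6, 3, 5, 1, 2, 4, 1, 1, 3, 2, 1, 2, 1, 1].
max_i inc[i]+dec[i]−1 = 9, with one witness 18, 19, 27, 34, 28, 27, 17, 14, 8.

9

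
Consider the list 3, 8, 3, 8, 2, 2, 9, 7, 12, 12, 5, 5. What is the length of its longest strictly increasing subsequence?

4

One longest increasing subsequence is 3, 8, 9, 12 (positions 1,2,7,9), of length 4; no longer one exists.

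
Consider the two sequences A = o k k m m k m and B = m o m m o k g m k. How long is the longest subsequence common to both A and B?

5

Backtracking the LCS table gives one alignment: o (A1,B2) → m (A4,B3) → m (A5,B4) → k (A6,B6) → m (A7,B8).
So the longest common subsequence has length 5.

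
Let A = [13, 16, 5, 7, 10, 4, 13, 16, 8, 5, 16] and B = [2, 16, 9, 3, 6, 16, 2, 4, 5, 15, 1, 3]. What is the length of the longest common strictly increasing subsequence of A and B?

2

For each value that appears in both, track the longest common increasing run ending there.
The best achievable length is 2; one witness is 4, 5 (A-positions 6,10, B-positions 8,9).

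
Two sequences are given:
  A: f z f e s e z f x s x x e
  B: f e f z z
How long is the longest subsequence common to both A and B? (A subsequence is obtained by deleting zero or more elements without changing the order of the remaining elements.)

3

A longest common subsequence is fzz (length 3); the LCS DP confirms no longer common subsequence exists.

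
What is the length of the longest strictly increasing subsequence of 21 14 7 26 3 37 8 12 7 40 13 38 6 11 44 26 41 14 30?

Let dp[i] be the longest increasing subsequence ending at position i. Then dp = [1, 1, 1, 2, 1, 3, 2, 3, 2, 4, 4, 5, 2, 3, 6, 5, 6, 5, 6].
The maximum is 6; one witness is 7, 8, 12, 13, 38, 44 at positions 3,7,8,11,12,15.

6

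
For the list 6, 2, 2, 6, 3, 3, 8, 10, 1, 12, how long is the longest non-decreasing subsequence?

7

One longest non-decreasing subsequence is 2, 2, 3, 3, 8, 10, 12 (positions 2,3,5,6,7,8,10), of length 7; no longer one exists.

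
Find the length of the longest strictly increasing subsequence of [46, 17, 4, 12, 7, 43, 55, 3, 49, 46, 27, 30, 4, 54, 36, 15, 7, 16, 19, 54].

6

Scanning left to right, the best length ending at each element is: 46→1, 17→1, 4→1, 12→2, 7→2, 43→3, 55→4, 3→1, 49→4, 46→4, 27→3, 30→4, 4→2, 54→5, 36→5, 15→3, 7→3, 16→4, 19→5, 54→6.
So the longest increasing subsequence has length 6, e.g. 4, 12, 27, 30, 36, 54.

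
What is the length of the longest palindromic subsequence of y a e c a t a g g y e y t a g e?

9

One longest palindromic subsequence is eatyeytae (positions 3,5,6,10,11,12,13,14,16); it reads the same forward and backward, and the interval DP gives dp[1][16] = 9.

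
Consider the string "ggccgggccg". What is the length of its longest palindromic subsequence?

9

One longest palindromic subsequence is gccgggccg (positions 1,3,4,5,6,7,8,9,10); it reads the same forward and backward, and the interval DP gives dp[1][10] = 9.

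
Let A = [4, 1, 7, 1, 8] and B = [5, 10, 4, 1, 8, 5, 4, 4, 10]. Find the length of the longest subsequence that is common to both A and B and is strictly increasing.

2

For each value that appears in both, track the longest common increasing run ending there.
The best achievable length is 2; one witness is 4, 8 (A-positions 1,5, B-positions 3,5).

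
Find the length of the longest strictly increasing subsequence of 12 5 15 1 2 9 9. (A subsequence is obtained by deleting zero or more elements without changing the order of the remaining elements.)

Scanning left to right, the best length ending at each element is: 12→1, 5→1, 15→2, 1→1, 2→2, 9→3, 9→3.
So the longest increasing subsequence has length 3, e.g. 1, 2, 9.

3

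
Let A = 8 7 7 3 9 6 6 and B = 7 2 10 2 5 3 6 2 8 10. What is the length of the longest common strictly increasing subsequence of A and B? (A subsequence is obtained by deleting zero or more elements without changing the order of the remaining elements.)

2

For each value that appears in both, track the longest common increasing run ending there.
The best achievable length is 2; one witness is 3, 6 (A-positions 4,6, B-positions 6,7).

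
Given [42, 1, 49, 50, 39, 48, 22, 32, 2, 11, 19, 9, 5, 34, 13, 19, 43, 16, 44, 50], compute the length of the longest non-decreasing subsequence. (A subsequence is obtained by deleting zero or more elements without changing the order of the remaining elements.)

Scanning left to right, the best length ending at each element is: 42→1, 1→1, 49→2, 50→3, 39→2, 48→3, 22→2, 32→3, 2→2, 11→3, 19→4, 9→3, 5→3, 34→5, 13→4, 19→5, 43→6, 16→5, 44→7, 50→8.
So the longest non-decreasing subsequence has length 8, e.g. 1, 2, 11, 19, 34, 43, 44, 50.

8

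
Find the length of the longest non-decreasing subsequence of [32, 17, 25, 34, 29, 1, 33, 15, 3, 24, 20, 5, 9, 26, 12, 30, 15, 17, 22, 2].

One longest non-decreasing subsequence is 1, 3, 5, 9, 12, 15, 17, 22 (positions 6,9,12,13,15,17,18,19), of length 8; no longer one exists.

8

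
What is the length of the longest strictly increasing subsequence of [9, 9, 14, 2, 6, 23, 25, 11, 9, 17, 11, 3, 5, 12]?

One longest increasing subsequence is 2, 6, 9, 11, 12 (positions 4,5,9,11,14), of length 5; no longer one exists.

5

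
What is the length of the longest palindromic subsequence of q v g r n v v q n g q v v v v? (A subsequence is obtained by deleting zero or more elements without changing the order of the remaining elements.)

9

Using dp[i][j] = 2 + dp[i+1][j−1] if the ends match, else max(dp[i+1][j], dp[i][j−1]):
dp[1][15] = 9. A witness is vvvqgqvvv at positions 2,6,7,8,10,11,13,14,15.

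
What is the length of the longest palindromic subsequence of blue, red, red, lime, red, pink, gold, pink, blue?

5

One longest palindromic subsequence is blue pink gold pink blue (positions 1,6,7,8,9); it reads the same forward and backward, and the interval DP gives dp[1][9] = 5.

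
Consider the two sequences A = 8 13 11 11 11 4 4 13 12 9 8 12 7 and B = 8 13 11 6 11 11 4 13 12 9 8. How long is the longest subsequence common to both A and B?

Backtracking the LCS table gives one alignment: 8 (A1,B1) → 13 (A2,B2) → 11 (A3,B3) → 11 (A4,B5) → 11 (A5,B6) → 4 (A7,B7) → 13 (A8,B8) → 12 (A9,B9) → 9 (A10,B10) → 8 (A11,B11).
So the longest common subsequence has length 10.

10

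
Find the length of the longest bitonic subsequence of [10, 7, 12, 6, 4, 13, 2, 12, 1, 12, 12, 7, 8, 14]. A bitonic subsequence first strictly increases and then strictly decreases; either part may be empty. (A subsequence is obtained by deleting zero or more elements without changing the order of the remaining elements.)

6

One longest bitonic subsequence is 10, 7, 6, 4, 2, 1 (positions 1,2,4,5,7,9): it rises to 10 then falls. Length 6 is optimal.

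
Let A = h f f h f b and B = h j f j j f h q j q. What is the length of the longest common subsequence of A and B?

Backtracking the LCS table gives one alignment: h (A1,B1) → f (A2,B3) → f (A3,B6) → h (A4,B7).
So the longest common subsequence has length 4.

4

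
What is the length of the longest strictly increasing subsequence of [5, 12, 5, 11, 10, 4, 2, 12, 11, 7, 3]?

Let dp[i] be the longest increasing subsequence ending at position i. Then dp = [1, 2, 1, 2, 2, 1, 1, 3, 3, 2, 2].
The maximum is 3; one witness is 5, 11, 12 at positions 1,4,8.

3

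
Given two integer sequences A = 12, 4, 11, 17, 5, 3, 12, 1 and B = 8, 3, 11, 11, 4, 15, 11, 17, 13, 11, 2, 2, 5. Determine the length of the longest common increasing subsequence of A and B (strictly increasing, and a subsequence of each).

For each value that appears in both, track the longest common increasing run ending there.
The best achievable length is 3; one witness is 4, 11, 17 (A-positions 2,3,4, B-positions 5,7,8).

3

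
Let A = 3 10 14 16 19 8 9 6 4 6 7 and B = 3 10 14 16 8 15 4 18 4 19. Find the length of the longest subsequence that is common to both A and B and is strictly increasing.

5

A longest common strictly increasing subsequence is 3, 10, 14, 16, 19 (length 5); it appears in order in both A and B, and no longer such subsequence exists.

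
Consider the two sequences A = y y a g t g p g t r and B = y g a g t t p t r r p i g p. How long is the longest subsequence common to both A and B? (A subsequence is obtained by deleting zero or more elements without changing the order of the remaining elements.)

7

A longest common subsequence is yagtptr (length 7); the LCS DP confirms no longer common subsequence exists.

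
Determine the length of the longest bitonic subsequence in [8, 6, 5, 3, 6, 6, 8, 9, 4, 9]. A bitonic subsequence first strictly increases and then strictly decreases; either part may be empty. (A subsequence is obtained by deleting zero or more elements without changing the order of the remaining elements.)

One longest bitonic subsequence is 5, 6, 8, 9, 4 (positions 3,5,7,8,9): it rises to 9 then falls. Length 5 is optimal.

5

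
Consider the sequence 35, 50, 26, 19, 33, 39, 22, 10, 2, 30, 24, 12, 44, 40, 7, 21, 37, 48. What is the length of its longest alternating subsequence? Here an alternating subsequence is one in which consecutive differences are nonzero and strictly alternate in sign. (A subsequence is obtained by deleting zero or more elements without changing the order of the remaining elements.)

Track the best alternating length ending on an up-step vs a down-step at each position: up/down = 1/1, 2/1, 1/3, 1/3, 4/3, 4/3, 4/5, 1/5, 1/5, 6/5, 6/7, 6/7, 8/3, 8/9, 6/9, 10/9, 10/9, 10/3.
The maximum over both is 10; one such subsequence is 35, 50, 26, 33, 22, 30, 24, 44, 7, 21.

10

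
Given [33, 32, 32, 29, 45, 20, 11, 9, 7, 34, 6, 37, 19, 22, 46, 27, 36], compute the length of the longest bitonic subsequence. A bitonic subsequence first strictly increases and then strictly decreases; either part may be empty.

One longest bitonic subsequence is 33, 32, 29, 20, 11, 9, 7, 6 (positions 1,3,4,6,7,8,9,11): it rises to 33 then falls. Length 8 is optimal.

8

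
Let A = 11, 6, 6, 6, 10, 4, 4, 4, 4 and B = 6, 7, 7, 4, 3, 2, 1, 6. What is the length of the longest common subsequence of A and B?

2

Backtracking the LCS table gives one alignment: 6 (A2,B1) → 6 (A4,B8).
So the longest common subsequence has length 2.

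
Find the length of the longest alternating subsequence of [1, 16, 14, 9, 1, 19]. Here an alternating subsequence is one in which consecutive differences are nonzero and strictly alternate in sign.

Track the best alternating length ending on an up-step vs a down-step at each position: up/down = 1/1, 2/1, 2/3, 2/3, 1/3, 4/1.
The maximum over both is 4; one such subsequence is 1, 16, 14, 19.

4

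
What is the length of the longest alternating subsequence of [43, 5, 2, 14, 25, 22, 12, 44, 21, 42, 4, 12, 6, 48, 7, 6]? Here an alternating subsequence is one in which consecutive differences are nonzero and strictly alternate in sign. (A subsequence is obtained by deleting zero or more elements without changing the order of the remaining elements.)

Track the best alternating length ending on an up-step vs a down-step at each position: up/down = 1/1, 1/2, 1/2, 3/2, 3/2, 3/4, 3/4, 5/1, 5/6, 7/6, 3/8, 9/8, 9/10, 11/1, 11/12, 9/12.
The maximum over both is 12; one such subsequence is 43, 5, 25, 22, 44, 21, 42, 4, 12, 6, 48, 7.

12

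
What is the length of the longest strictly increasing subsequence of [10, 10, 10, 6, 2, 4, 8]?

3

Let dp[i] be the longest increasing subsequence ending at position i. Then dp = [1, 1, 1, 1, 1, 2, 3].
The maximum is 3; one witness is 2, 4, 8 at positions 5,6,7.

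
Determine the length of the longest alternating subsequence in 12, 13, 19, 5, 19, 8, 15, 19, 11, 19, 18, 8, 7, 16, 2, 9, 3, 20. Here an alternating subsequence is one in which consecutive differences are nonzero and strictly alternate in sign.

A longest alternating subsequence is 12, 13, 5, 19, 8, 15, 11, 19, 8, 16, 2, 9, 3, 20 (positions 1,2,4,5,6,7,9,10,12,14,15,16,17,18); its 13 consecutive differences strictly alternate in sign, and length 14 is optimal.

14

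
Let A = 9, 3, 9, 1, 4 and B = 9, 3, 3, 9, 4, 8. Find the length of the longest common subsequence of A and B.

Backtracking the LCS table gives one alignment: 9 (A1,B1) → 3 (A2,B3) → 9 (A3,B4) → 4 (A5,B5).
So the longest common subsequence has length 4.

4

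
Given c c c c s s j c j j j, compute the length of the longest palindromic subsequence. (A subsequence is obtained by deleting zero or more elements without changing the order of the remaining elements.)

One longest palindromic subsequence is ccccc (positions 1,2,3,4,8); it reads the same forward and backward, and the interval DP gives dp[1][11] = 5.

5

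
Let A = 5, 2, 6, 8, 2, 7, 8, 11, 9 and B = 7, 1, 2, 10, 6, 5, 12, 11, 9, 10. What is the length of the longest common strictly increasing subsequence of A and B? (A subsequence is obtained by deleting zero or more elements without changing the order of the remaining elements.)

3

A longest common strictly increasing subsequence is 2, 6, 11 (length 3); it appears in order in both A and B, and no longer such subsequence exists.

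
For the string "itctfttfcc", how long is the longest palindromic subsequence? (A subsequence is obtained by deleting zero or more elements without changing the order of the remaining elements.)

Using dp[i][j] = 2 + dp[i+1][j−1] if the ends match, else max(dp[i+1][j], dp[i][j−1]):
dp[1][10] = 6. A witness is cfttfc at positions 3,5,6,7,8,10.

6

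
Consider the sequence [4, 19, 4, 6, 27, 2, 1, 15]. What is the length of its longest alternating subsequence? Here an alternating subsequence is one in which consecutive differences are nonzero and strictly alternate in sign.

A longest alternating subsequence is 4, 19, 4, 6, 2, 15 (positions 1,2,3,4,6,8); its 5 consecutive differences strictly alternate in sign, and length 6 is optimal.

6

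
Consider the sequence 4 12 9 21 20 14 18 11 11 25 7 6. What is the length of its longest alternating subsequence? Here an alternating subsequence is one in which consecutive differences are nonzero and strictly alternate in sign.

9

Track the best alternating length ending on an up-step vs a down-step at each position: up/down = 1/1, 2/1, 2/3, 4/1, 4/5, 4/5, 6/5, 4/7, 4/7, 8/1, 2/9, 2/9.
The maximum over both is 9; one such subsequence is 4, 12, 9, 21, 14, 18, 11, 25, 7.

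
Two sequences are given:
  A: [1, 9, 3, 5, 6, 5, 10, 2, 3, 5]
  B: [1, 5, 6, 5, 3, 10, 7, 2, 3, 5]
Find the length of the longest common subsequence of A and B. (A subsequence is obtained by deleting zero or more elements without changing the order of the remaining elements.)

8

Backtracking the LCS table gives one alignment: 1 (A1,B1) → 5 (A4,B2) → 6 (A5,B3) → 5 (A6,B4) → 10 (A7,B6) → 2 (A8,B8) → 3 (A9,B9) → 5 (A10,B10).
So the longest common subsequence has length 8.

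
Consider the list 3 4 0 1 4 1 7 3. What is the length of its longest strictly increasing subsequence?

Scanning left to right, the best length ending at each element is: 3→1, 4→2, 0→1, 1→2, 4→3, 1→2, 7→4, 3→3.
So the longest increasing subsequence has length 4, e.g. 0, 1, 4, 7.

4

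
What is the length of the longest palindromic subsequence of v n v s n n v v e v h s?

6

One longest palindromic subsequence is vvnnvv (positions 1,3,5,6,8,10); it reads the same forward and backward, and the interval DP gives dp[1][12] = 6.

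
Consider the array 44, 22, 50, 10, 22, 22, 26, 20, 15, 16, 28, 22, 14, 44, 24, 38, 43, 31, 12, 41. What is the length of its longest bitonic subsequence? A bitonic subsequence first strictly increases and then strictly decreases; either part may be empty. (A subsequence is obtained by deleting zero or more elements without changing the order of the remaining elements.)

9

One longest bitonic subsequence is 10, 15, 16, 22, 24, 38, 43, 31, 12 (positions 4,9,10,12,15,16,17,18,19): it rises to 43 then falls. Length 9 is optimal.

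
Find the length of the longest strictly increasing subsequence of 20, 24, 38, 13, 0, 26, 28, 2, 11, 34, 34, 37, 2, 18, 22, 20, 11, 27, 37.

One longest increasing subsequence is 0, 2, 11, 18, 22, 27, 37 (positions 5,8,9,14,15,18,19), of length 7; no longer one exists.

7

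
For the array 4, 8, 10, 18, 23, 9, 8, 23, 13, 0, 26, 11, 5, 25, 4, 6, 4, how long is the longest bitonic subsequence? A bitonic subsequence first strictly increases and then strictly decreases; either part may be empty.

One longest bitonic subsequence is 4, 8, 10, 18, 23, 13, 11, 6, 4 (positions 1,2,3,4,5,9,12,16,17): it rises to 23 then falls. Length 9 is optimal.

9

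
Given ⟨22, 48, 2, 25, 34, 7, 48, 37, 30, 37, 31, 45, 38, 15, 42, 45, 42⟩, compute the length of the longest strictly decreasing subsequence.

4

Let dp[i] be the longest decreasing subsequence ending at position i. Then dp = [1, 1, 2, 2, 2, 3, 1, 2, 3, 2, 3, 2, 3, 4, 3, 2, 3].
The maximum is 4; one witness is 48, 34, 30, 15 at positions 2,5,9,14.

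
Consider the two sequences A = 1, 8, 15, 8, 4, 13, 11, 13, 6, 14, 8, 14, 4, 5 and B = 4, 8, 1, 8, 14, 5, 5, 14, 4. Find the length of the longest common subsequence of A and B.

5

A longest common subsequence is 1, 8, 14, 14, 4 (length 5); the LCS DP confirms no longer common subsequence exists.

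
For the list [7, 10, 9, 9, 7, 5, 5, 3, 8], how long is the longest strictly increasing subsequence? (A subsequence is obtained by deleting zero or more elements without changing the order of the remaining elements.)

Scanning left to right, the best length ending at each element is: 7→1, 10→2, 9→2, 9→2, 7→1, 5→1, 5→1, 3→1, 8→2.
So the longest increasing subsequence has length 2, e.g. 7, 10.

2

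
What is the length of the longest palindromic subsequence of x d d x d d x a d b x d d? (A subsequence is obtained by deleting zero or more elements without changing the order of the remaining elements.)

9

One longest palindromic subsequence is ddxdadxdd (positions 2,3,4,6,8,9,11,12,13); it reads the same forward and backward, and the interval DP gives dp[1][13] = 9.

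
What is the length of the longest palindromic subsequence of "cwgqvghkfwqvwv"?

5

One longest palindromic subsequence is vwvwv (positions 5,10,12,13,14); it reads the same forward and backward, and the interval DP gives dp[1][14] = 5.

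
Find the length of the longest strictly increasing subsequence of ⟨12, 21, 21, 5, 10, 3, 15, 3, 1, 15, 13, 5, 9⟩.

3

Let dp[i] be the longest increasing subsequence ending at position i. Then dp = [1, 2, 2, 1, 2, 1, 3, 1, 1, 3, 3, 2, 3].
The maximum is 3; one witness is 5, 10, 15 at positions 4,5,7.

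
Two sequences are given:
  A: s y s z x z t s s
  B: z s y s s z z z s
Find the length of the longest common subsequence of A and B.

6

A longest common subsequence is syszzs (length 6); the LCS DP confirms no longer common subsequence exists.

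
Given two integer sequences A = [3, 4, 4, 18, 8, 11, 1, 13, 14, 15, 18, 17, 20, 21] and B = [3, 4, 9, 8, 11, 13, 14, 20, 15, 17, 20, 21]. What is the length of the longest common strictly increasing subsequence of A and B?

10

A longest common strictly increasing subsequence is 3, 4, 8, 11, 13, 14, 15, 17, 20, 21 (length 10); it appears in order in both A and B, and no longer such subsequence exists.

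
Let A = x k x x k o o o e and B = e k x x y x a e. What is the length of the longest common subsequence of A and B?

A longest common subsequence is xxxe (length 4); the LCS DP confirms no longer common subsequence exists.

4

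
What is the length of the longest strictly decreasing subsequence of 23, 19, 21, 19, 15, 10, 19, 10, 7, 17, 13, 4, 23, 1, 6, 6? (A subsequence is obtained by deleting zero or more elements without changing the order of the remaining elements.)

8

Let dp[i] be the longest decreasing subsequence ending at position i. Then dp = [1, 2, 2, 3, 4, 5, 3, 5, 6, 4, 5, 7, 1, 8, 7, 7].
The maximum is 8; one witness is 23, 21, 19, 15, 10, 7, 4, 1 at positions 1,3,4,5,6,9,12,14.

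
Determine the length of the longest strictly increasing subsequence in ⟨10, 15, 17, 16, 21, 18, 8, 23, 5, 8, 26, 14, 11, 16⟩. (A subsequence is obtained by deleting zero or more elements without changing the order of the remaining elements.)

6

Let dp[i] be the longest increasing subsequence ending at position i. Then dp = [1, 2, 3, 3, 4, 4, 1, 5, 1, 2, 6, 3, 3, 4].
The maximum is 6; one witness is 10, 15, 17, 21, 23, 26 at positions 1,2,3,5,8,11.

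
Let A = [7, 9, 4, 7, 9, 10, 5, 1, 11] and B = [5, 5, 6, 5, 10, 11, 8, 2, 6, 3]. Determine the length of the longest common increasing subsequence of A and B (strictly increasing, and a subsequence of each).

2

For each value that appears in both, track the longest common increasing run ending there.
The best achievable length is 2; one witness is 5, 11 (A-positions 7,9, B-positions 1,6).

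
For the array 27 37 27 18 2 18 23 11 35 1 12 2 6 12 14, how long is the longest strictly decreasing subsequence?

5

Let dp[i] be the longest decreasing subsequence ending at position i. Then dp = [1, 1, 2, 3, 4, 3, 3, 4, 2, 5, 4, 5, 5, 4, 4].
The maximum is 5; one witness is 37, 27, 18, 2, 1 at positions 2,3,4,5,10.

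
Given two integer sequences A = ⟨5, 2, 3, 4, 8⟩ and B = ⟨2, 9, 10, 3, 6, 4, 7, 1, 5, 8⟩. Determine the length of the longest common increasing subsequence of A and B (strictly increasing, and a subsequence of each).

A longest common strictly increasing subsequence is 2, 3, 4, 8 (length 4); it appears in order in both A and B, and no longer such subsequence exists.

4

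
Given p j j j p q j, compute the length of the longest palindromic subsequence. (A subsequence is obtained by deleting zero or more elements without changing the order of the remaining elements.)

5

Using dp[i][j] = 2 + dp[i+1][j−1] if the ends match, else max(dp[i+1][j], dp[i][j−1]):
dp[1][7] = 5. A witness is pjjjp at positions 1,2,3,4,5.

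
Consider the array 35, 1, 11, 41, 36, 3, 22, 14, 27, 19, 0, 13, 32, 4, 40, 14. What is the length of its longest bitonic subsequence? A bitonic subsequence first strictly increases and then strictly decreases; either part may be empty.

One longest bitonic subsequence is 1, 11, 41, 36, 27, 19, 13, 4 (positions 2,3,4,5,9,10,12,14): it rises to 41 then falls. Length 8 is optimal.

8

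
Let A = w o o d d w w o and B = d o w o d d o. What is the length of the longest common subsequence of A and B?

5

A longest common subsequence is woddo (length 5); the LCS DP confirms no longer common subsequence exists.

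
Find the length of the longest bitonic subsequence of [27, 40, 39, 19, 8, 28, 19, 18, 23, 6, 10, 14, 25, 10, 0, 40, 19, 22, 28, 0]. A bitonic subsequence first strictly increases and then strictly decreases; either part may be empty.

Let inc[i] be the LIS ending at i and dec[i] the longest strictly decreasing subsequence starting at i. inc = [1, 2, 2, 1, 1, 2, 2, 2, 3, 1, 2, 3, 4, 2, 1, 5, 4, 5, 6, 1], dec = [6, 8, 7, 5, 3, 6, 5, 4, 4, 2, 2, 3, 3, 2, 1, 3, 2, 2, 2, 1].
max_i inc[i]+dec[i]−1 = 9, with one witness 27, 40, 39, 28, 19, 18, 14, 10, 0.

9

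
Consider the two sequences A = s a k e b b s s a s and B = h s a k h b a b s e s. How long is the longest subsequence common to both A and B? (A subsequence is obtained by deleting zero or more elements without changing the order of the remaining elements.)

Backtracking the LCS table gives one alignment: s (A1,B2) → a (A2,B3) → k (A3,B4) → b (A5,B6) → b (A6,B8) → s (A7,B9) → s (A10,B11).
So the longest common subsequence has length 7.

7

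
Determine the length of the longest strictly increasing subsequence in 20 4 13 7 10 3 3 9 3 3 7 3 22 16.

Scanning left to right, the best length ending at each element is: 20→1, 4→1, 13→2, 7→2, 10→3, 3→1, 3→1, 9→3, 3→1, 3→1, 7→2, 3→1, 22→4, 16→4.
So the longest increasing subsequence has length 4, e.g. 4, 7, 10, 22.

4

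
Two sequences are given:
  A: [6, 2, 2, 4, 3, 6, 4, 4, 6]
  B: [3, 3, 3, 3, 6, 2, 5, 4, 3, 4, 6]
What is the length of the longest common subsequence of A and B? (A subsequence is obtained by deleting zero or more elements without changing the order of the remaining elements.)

6

Backtracking the LCS table gives one alignment: 6 (A1,B5) → 2 (A2,B6) → 4 (A4,B8) → 3 (A5,B9) → 4 (A8,B10) → 6 (A9,B11).
So the longest common subsequence has length 6.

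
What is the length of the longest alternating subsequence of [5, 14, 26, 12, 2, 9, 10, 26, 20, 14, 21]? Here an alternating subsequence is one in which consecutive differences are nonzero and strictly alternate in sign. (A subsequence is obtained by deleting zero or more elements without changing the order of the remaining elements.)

6

Track the best alternating length ending on an up-step vs a down-step at each position: up/down = 1/1, 2/1, 2/1, 2/3, 1/3, 4/3, 4/3, 4/1, 4/5, 4/5, 6/5.
The maximum over both is 6; one such subsequence is 5, 14, 12, 26, 20, 21.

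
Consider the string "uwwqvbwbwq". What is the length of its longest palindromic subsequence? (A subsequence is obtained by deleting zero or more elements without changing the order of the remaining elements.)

Using dp[i][j] = 2 + dp[i+1][j−1] if the ends match, else max(dp[i+1][j], dp[i][j−1]):
dp[1][10] = 5. A witness is qwbwq at positions 4,7,8,9,10.

5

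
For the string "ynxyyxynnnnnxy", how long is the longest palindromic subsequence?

9

One longest palindromic subsequence is yxnnnnnxy (positions 1,3,8,9,10,11,12,13,14); it reads the same forward and backward, and the interval DP gives dp[1][14] = 9.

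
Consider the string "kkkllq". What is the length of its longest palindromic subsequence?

One longest palindromic subsequence is kkk (positions 1,2,3); it reads the same forward and backward, and the interval DP gives dp[1][6] = 3.

3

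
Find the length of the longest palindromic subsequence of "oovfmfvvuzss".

One longest palindromic subsequence is vfmfv (positions 3,4,5,6,8); it reads the same forward and backward, and the interval DP gives dp[1][12] = 5.

5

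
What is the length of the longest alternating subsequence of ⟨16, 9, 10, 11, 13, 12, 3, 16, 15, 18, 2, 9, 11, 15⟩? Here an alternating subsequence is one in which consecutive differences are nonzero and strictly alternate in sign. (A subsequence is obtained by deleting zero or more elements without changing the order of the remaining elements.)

9

Track the best alternating length ending on an up-step vs a down-step at each position: up/down = 1/1, 1/2, 3/2, 3/2, 3/2, 3/4, 1/4, 5/1, 5/6, 7/1, 1/8, 9/8, 9/8, 9/8.
The maximum over both is 9; one such subsequence is 16, 9, 13, 12, 16, 15, 18, 2, 9.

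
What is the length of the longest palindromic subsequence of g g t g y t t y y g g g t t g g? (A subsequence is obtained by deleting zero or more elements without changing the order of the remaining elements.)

12

One longest palindromic subsequence is ggtgyttygtgg (positions 1,2,3,4,5,6,7,9,12,14,15,16); it reads the same forward and backward, and the interval DP gives dp[1][16] = 12.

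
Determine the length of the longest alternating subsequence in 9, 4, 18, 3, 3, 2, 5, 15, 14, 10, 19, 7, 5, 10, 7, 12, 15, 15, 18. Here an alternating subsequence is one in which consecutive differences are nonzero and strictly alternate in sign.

11

Track the best alternating length ending on an up-step vs a down-step at each position: up/down = 1/1, 1/2, 3/1, 1/4, 1/4, 1/4, 5/4, 5/4, 5/6, 5/6, 7/1, 5/8, 5/8, 9/8, 9/10, 11/8, 11/8, 11/8, 11/8.
The maximum over both is 11; one such subsequence is 9, 4, 18, 3, 15, 14, 19, 7, 10, 7, 12.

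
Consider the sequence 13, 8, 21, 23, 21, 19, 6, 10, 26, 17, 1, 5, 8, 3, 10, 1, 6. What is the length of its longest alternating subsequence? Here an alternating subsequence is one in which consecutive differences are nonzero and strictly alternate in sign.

11

A longest alternating subsequence is 13, 8, 21, 6, 10, 1, 5, 3, 10, 1, 6 (positions 1,2,3,7,8,11,12,14,15,16,17); its 10 consecutive differences strictly alternate in sign, and length 11 is optimal.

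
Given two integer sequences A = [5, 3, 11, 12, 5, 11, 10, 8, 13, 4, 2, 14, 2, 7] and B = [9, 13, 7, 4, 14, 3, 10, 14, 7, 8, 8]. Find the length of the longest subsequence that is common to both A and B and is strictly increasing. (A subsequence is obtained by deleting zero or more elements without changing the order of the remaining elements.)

A longest common strictly increasing subsequence is 3, 10, 14 (length 3); it appears in order in both A and B, and no longer such subsequence exists.

3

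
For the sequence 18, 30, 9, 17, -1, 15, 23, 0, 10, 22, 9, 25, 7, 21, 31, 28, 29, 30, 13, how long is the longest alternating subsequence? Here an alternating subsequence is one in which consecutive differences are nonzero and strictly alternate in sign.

15

Track the best alternating length ending on an up-step vs a down-step at each position: up/down = 1/1, 2/1, 1/3, 4/3, 1/5, 6/5, 6/3, 6/7, 8/7, 8/7, 8/9, 10/3, 8/11, 12/11, 12/1, 12/13, 14/13, 14/13, 12/15.
The maximum over both is 15; one such subsequence is 18, 30, 9, 17, -1, 15, 0, 10, 9, 25, 7, 31, 28, 29, 13.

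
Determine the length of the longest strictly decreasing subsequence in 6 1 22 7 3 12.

Scanning left to right, the best length ending at each element is: 6→1, 1→2, 22→1, 7→2, 3→3, 12→2.
So the longest decreasing subsequence has length 3, e.g. 22, 7, 3.

3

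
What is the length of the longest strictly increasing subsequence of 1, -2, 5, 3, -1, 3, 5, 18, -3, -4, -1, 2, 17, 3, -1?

5

Scanning left to right, the best length ending at each element is: 1→1, -2→1, 5→2, 3→2, -1→2, 3→3, 5→4, 18→5, -3→1, -4→1, -1→2, 2→3, 17→5, 3→4, -1→2.
So the longest increasing subsequence has length 5, e.g. -2, -1, 3, 5, 18.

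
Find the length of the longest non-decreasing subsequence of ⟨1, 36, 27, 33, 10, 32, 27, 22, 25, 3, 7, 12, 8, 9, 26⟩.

6

Let dp[i] be the longest non-decreasing subsequence ending at position i. Then dp = [1, 2, 2, 3, 2, 3, 3, 3, 4, 2, 3, 4, 4, 5, 6].
The maximum is 6; one witness is 1, 3, 7, 8, 9, 26 at positions 1,10,11,13,14,15.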